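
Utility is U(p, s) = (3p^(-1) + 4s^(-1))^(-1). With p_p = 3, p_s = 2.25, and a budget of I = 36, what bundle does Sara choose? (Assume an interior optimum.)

For CES with ρ = -1, MRS = (3/4)·(s/p)^2.
Tangency: set MRS = p_p/p_s = 3/2.25 = 4/3.
So (s/p)^2 = 16/9; taking the square root, s/p = 4/3, i.e. s = (4/3)·p.
Substitute into the budget 3·p + 2.25·s = 36: 6·p = 36, so p* = 6 and s* = (4/3)·6 = 8.

p* = 6, s* = 8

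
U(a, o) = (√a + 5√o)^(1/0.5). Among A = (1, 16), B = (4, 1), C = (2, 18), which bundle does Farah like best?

Evaluate utility at each bundle:
U(A) = 441.000.
U(B) = 49.000.
U(C) = 512.000.
Highest utility is C, so C ≻ A ≻ B.

Bundle C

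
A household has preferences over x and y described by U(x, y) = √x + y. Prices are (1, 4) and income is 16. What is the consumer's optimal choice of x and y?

x* = 4, y* = 3

MU_x = 1/(2√x), MU_y = 1.
MRS = 1/(2√x) ÷ 1.
Tangency: set MRS = p_x/p_y = 1/4 = 0.25.
MRS depends only on x: 0.5/√x = 0.25 ⇒ √x = 0.5/0.25 = 2 ⇒ x* = 4.
From the budget, 4·y = 16 − 1·4 = 12, so y* = 3.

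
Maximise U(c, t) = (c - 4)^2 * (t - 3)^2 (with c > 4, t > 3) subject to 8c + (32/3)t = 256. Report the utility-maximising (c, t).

c* = 16, t* = 12

MU_c = 2·(c−4)·(t−3)^2, MU_t = 2·(c−4)^2·(t−3).
MRS = (t−3)/(c−4).
Tangency: set MRS = p_c/p_t = 8/(32/3) = 0.75.
So (t − 3)/(c − 4) = 0.75, i.e. (t − 3) = 0.75·(c − 4).
Rewrite the budget in excess-of-subsistence terms: 8·(c − 4) + (32/3)·(t − 3) = 256 − 8·4 − (32/3)·3 = 192.
Substituting, 16·(c − 4) = 192, so c − 4 = 12 and c* = 16.
Then t − 3 = 0.75·12 = 9, so t* = 12.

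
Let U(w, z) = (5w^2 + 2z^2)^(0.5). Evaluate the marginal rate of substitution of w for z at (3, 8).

For CES with ρ = 2, MRS = (5/2)·(z/w)^(-1).
At (3, 8): MRS = 15/16.
That is, one extra unit of w is worth 15/16 units of z at the margin.

MRS = 15/16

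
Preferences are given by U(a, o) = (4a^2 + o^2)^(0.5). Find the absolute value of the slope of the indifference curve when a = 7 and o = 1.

For CES with ρ = 2, MRS = (4/1)·(o/a)^(-1).
At (7, 1): MRS = 28.
The indifference curve has slope −28 at this bundle.

MRS = 28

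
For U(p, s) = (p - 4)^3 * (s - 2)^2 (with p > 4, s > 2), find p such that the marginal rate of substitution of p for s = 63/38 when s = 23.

MU_p = 3·(p−4)^2·(s−2)^2, MU_s = 2·(p−4)^3·(s−2).
MRS = (3/2)·(s−2)/(p−4).
Substitute s = 23: MRS = 31.5/(p − 4). Setting this equal to 63/38 gives p − 4 = 31.5/(63/38) = 19, so p = 23.

p = 23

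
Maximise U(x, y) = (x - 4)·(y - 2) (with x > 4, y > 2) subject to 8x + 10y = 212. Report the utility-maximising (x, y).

MU_x = (y−2), MU_y = (x−4).
MRS = (y−2)/(x−4).
Tangency: set MRS = p_x/p_y = 8/10 = 0.8.
So (y − 2)/(x − 4) = 0.8, i.e. (y − 2) = 0.8·(x − 4).
Rewrite the budget in excess-of-subsistence terms: 8·(x − 4) + 10·(y − 2) = 212 − 8·4 − 10·2 = 160.
Substituting, 16·(x − 4) = 160, so x − 4 = 10 and x* = 14.
Then y − 2 = 0.8·10 = 8, so y* = 10.

x* = 14, y* = 10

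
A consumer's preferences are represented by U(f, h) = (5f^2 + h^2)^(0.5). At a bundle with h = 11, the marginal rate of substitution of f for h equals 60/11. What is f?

f = 12

For CES with ρ = 2, MRS = (5/1)·(h/f)^(-1).
Setting (5/1)·(11/f)^(-1) = 60/11 gives (11/f)^(-1) = 12/11, so 11/f = 11/12 and f = 12.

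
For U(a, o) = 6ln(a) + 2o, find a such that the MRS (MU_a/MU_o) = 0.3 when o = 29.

MU_a = 6/a, MU_o = 2.
MRS = 6/a ÷ 2.
MRS depends only on a: 3/a = 0.3 ⇒ a = 3/0.3 = 10.

a = 10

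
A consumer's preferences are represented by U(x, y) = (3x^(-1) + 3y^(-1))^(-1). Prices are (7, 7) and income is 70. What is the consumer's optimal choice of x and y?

For CES with ρ = -1, MRS = (y/x)^2.
Tangency: set MRS = p_x/p_y = 7/7 = 1.
So (y/x)^2 = 1; taking the square root, y/x = 1, i.e. y = x.
Substitute into the budget 7·x + 7·y = 70: 14·x = 70, so x* = 5 and y* = 5.

x* = 5, y* = 5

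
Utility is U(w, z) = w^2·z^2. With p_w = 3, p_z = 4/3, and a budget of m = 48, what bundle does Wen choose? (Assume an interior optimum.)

w* = 8, z* = 18

MU_w = 2·w·z^2 and MU_z = 2·w^2·z.
MRS = MU_w/MU_z = z/w.
Tangency: set MRS = p_w/p_z = 3/(4/3) = 2.25.
So z/w = 2.25, i.e. z = 2.25·w.
Substitute into the budget 3·w + (4/3)·z = 48: 6·w = 48, so w* = 8.
Then z* = 2.25·8 = 18.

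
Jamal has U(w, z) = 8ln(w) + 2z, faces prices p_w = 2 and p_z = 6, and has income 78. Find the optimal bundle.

w* = 12, z* = 9

MU_w = 8/w, MU_z = 2.
MRS = 8/w ÷ 2.
Tangency: set MRS = p_w/p_z = 2/6 = 1/3.
MRS depends only on w: 4/w = 1/3 ⇒ w* = 4/(1/3) = 12.
From the budget, 6·z = 78 − 2·12 = 54, so z* = 9.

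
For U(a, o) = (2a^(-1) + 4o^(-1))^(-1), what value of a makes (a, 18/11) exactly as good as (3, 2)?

a = 9

U depends on (a, o) only through S = 2a^(-1) + 4o^(-1), so equal utility means equal S. At (3, 2): S = 8/3.
With o = 18/11: 4·(18/11)^(-1) = 22/9, so 2a^(-1) = 8/3 − 22/9 = 2/9, i.e. a^(-1) = 1/9.
Hence a = 1/(1/9) = 9.
Check: U(9, 18/11) = 0.375.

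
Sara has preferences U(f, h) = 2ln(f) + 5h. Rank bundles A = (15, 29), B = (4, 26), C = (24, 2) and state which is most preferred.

Bundle A

Evaluate utility at each bundle:
U(A) = 150.416.
U(B) = 132.773.
U(C) = 16.356.
Highest utility is A, so A ≻ B ≻ C.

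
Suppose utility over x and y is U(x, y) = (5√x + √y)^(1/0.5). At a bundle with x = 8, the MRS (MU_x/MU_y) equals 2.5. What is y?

For CES with ρ = 0.5, MRS = (5/1)·√(y/x).
Setting (5/1)·√(y/8) = 2.5 gives √(y/8) = 0.5, so y/8 = 0.25 and y = 2.

y = 2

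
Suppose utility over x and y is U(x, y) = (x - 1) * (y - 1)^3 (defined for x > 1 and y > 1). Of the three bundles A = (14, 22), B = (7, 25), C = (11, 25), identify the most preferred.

Evaluate utility at each bundle:
U(A) = 120393.
U(B) = 82944.
U(C) = 138240.
Highest utility is C, so C ≻ A ≻ B.

Bundle C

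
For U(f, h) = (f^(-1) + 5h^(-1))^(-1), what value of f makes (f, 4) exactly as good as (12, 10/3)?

f = 3

U depends on (f, h) only through S = f^(-1) + 5h^(-1), so equal utility means equal S. At (12, 10/3): S = 19/12.
With h = 4: 5·4^(-1) = 1.25, so f^(-1) = 19/12 − 1.25 = 1/3.
Hence f = 1/(1/3) = 3.
Check: U(3, 4) = 0.6316.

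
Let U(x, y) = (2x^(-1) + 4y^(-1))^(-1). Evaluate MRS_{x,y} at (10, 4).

MRS = 2/25

For CES with ρ = -1, MRS = (2/4)·(y/x)^2.
At (10, 4): MRS = 2/25.
That is, one extra unit of x is worth 2/25 units of y at the margin.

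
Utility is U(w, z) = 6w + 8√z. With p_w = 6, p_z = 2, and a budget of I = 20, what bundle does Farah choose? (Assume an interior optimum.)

w* = 2, z* = 4

MU_w = 6, MU_z = 8/(2√z).
MRS = 6 ÷ (8/(2√z)).
Tangency: set MRS = p_w/p_z = 6/2 = 3.
MRS depends only on z: 1.5·√z = 3 ⇒ √z = 3/1.5 = 2 ⇒ z* = 4.
From the budget, 6·w = 20 − 2·4 = 12, so w* = 2.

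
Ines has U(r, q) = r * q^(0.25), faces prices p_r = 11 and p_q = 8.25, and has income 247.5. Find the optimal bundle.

MU_r = q^(0.25) and MU_q = 0.25·r·q^(-0.75).
MRS = MU_r/MU_q = (4)·q/r.
Tangency: set MRS = p_r/p_q = 11/8.25 = 4/3.
So (4)·q/r = 4/3, i.e. q = (1/3)·r.
Substitute into the budget 11·r + 8.25·q = 247.5: 13.75·r = 247.5, so r* = 18.
Then q* = (1/3)·18 = 6.

r* = 18, q* = 6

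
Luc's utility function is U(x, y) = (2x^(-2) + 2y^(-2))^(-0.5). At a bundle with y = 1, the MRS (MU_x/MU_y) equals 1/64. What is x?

For CES with ρ = -2, MRS = (y/x)^3.
Setting (1/x)^3 = 1/64 gives 1/x = 0.25 and x = 4.

x = 4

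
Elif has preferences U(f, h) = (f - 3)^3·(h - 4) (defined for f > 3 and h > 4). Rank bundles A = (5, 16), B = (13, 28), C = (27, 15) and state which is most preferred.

Evaluate utility at each bundle:
U(A) = 96.
U(B) = 24000.
U(C) = 152064.
Highest utility is C, so C ≻ B ≻ A.

Bundle C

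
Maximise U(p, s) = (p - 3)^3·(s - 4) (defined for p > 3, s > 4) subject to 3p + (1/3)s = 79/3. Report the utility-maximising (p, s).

p* = 7, s* = 16

MU_p = 3·(p−3)^2·(s−4), MU_s = (p−3)^3.
MRS = (3/1)·(s−4)/(p−3).
Tangency: set MRS = p_p/p_s = 3/(1/3) = 9.
So (3/1)·(s − 4)/(p − 3) = 9, i.e. (s − 4) = 3·(p − 3).
Rewrite the budget in excess-of-subsistence terms: 3·(p − 3) + (1/3)·(s − 4) = 79/3 − 3·3 − (1/3)·4 = 16.
Substituting, 4·(p − 3) = 16, so p − 3 = 4 and p* = 7.
Then s − 4 = 3·4 = 12, so s* = 16.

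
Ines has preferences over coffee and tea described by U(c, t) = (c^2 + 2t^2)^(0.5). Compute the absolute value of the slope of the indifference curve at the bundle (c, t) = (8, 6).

MRS = 2/3

For CES with ρ = 2, MRS = (1/2)·(t/c)^(-1).
At (8, 6): MRS = 2/3.
That is, one extra unit of c is worth 2/3 units of t at the margin.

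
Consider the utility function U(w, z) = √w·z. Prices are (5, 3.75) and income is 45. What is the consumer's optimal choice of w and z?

MU_w = 0.5·w^(-0.5)·z and MU_z = √w.
MRS = MU_w/MU_z = (0.5)·z/w.
Tangency: set MRS = p_w/p_z = 5/3.75 = 4/3.
So (0.5)·z/w = 4/3, i.e. z = (8/3)·w.
Substitute into the budget 5·w + 3.75·z = 45: 15·w = 45, so w* = 3.
Then z* = (8/3)·3 = 8.

w* = 3, z* = 8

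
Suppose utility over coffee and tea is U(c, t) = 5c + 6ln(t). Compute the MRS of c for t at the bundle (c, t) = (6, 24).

MRS = 20

MU_c = 5, MU_t = 6/t.
MRS = 5 ÷ (6/t).
At (6, 24): MRS = 20.
The indifference curve has slope −20 at this bundle.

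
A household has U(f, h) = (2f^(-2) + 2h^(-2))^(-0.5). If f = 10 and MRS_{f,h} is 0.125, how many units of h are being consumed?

h = 5

For CES with ρ = -2, MRS = (h/f)^3.
Setting (h/10)^3 = 0.125 gives h/10 = 0.5 and h = 5.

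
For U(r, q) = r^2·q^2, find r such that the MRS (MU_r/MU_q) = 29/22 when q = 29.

r = 22

MU_r = 2·r·q^2 and MU_q = 2·r^2·q.
MRS = MU_r/MU_q = q/r.
Substitute q = 29: MRS = 29/r. Setting 29/r = 29/22 gives r = 29/(29/22) = 22.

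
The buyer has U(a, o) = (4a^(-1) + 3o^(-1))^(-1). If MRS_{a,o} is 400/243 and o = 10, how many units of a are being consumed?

For CES with ρ = -1, MRS = (4/3)·(o/a)^2.
Setting (4/3)·(10/a)^2 = 400/243 gives (10/a)^2 = 100/81, so 10/a = 10/9 and a = 9.

a = 9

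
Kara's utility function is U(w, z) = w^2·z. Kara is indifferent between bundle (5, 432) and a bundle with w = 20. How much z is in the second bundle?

z = 27

U(5, 432) = 10800.
Set U(20, z) = 10800 and solve.
With w = 20: 20^2 = 400, so z = 10800/400 = 27.
Check: U(20, 27) = 10800.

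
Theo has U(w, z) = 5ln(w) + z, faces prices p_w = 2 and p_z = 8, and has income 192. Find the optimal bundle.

w* = 20, z* = 19

MU_w = 5/w, MU_z = 1.
MRS = 5/w ÷ 1.
Tangency: set MRS = p_w/p_z = 2/8 = 0.25.
MRS depends only on w: 5/w = 0.25 ⇒ w* = 5/0.25 = 20.
From the budget, 8·z = 192 − 2·20 = 152, so z* = 19.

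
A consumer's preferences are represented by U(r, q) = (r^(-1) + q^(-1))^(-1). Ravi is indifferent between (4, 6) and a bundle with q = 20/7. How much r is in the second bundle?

U depends on (r, q) only through S = r^(-1) + q^(-1), so equal utility means equal S. At (4, 6): S = 5/12.
With q = 20/7: (20/7)^(-1) = 0.35, so r^(-1) = 5/12 − 0.35 = 1/15.
Hence r = 1/(1/15) = 15.
Check: U(15, 20/7) = 2.4.

r = 15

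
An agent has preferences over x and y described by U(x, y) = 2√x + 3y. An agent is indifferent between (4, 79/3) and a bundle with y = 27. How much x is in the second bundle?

U(4, 79/3) = 83.
Set U(x, 27) = 83 and solve.
With y = 27: 2√x = 83 − 3·27 = 2, so √x = 1 and x = 1.
Check: U(1, 27) = 83.

x = 1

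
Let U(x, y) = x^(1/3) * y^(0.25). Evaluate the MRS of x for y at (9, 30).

MU_x = 1/3·x^(-2/3)·y^(0.25) and MU_y = 0.25·x^(1/3)·y^(-0.75).
MRS = MU_x/MU_y = (4/3)·y/x.
At (9, 30): MRS = 40/9.
The indifference curve has slope −40/9 at this bundle.

MRS = 40/9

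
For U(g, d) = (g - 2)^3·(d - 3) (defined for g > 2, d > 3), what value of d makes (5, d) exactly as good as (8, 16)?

d = 107

U(8, 16) = 2808.
Set U(5, d) = 2808 and solve.
With g = 5: (5 − 2)^3 = 27, so (d − 3) = 2808/27 = 104.
So d = 3 + 104 = 107.
Check: U(5, 107) = 2808.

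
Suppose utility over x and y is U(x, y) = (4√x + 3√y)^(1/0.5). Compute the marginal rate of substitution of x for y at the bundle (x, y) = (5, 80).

For CES with ρ = 0.5, MRS = (4/3)·√(y/x).
At (5, 80): MRS = 16/3.
The indifference curve has slope −16/3 at this bundle.

MRS = 16/3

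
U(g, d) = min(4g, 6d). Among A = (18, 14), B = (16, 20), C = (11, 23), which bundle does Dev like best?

Evaluate utility at each bundle:
U(A) = 72.
U(B) = 64.
U(C) = 44.
Highest utility is A, so A ≻ B ≻ C.

Bundle A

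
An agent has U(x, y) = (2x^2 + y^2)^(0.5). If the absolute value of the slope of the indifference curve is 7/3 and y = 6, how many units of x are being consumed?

For CES with ρ = 2, MRS = (2/1)·(y/x)^(-1).
Setting (2/1)·(6/x)^(-1) = 7/3 gives (6/x)^(-1) = 7/6, so 6/x = 6/7 and x = 7.

x = 7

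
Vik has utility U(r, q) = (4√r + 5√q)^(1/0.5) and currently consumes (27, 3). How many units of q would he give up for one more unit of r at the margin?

For CES with ρ = 0.5, MRS = (4/5)·√(q/r).
At (27, 3): MRS = 4/15.
The indifference curve has slope −4/15 at this bundle.

MRS = 4/15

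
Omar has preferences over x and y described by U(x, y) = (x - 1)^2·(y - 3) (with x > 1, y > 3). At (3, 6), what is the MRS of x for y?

MU_x = 2·(x−1)·(y−3), MU_y = (x−1)^2.
MRS = (2/1)·(y−3)/(x−1).
At (3, 6): MRS = 3.
The indifference curve has slope −3 at this bundle.

MRS = 3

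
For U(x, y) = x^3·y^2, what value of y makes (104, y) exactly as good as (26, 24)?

U(26, 24) = 10123776.
Set U(104, y) = 10123776 and solve.
With x = 104: 104^3 = 1124864, so y^2 = 10123776/1124864 = 9; taking the square root, y = 3.
Check: U(104, 3) = 10123776.

y = 3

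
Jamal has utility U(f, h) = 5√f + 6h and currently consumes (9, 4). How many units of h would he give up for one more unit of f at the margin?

MRS = 5/36

MU_f = 5/(2√f), MU_h = 6.
MRS = 5/(2√f) ÷ 6.
At (9, 4): MRS = 5/36.
That is, one extra unit of f is worth 5/36 units of h at the margin.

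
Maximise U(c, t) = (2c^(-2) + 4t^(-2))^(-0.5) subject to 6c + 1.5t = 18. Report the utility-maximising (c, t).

c* = 2, t* = 4

For CES with ρ = -2, MRS = (2/4)·(t/c)^3.
Tangency: set MRS = p_c/p_t = 6/1.5 = 4.
So (t/c)^3 = 8; taking the cube root, t/c = 2, i.e. t = 2·c.
Substitute into the budget 6·c + 1.5·t = 18: 9·c = 18, so c* = 2 and t* = 2·2 = 4.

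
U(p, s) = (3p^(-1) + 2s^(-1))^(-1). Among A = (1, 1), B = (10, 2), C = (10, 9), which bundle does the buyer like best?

Evaluate utility at each bundle:
U(A) = 0.200.
U(B) = 0.769.
U(C) = 1.915.
Highest utility is C, so C ≻ B ≻ A.

Bundle C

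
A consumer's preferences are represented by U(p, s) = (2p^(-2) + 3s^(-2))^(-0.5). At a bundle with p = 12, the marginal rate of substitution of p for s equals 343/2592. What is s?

s = 7

For CES with ρ = -2, MRS = (2/3)·(s/p)^3.
Setting (2/3)·(s/12)^3 = 343/2592 gives (s/12)^3 = 343/1728, so s/12 = 7/12 and s = 7.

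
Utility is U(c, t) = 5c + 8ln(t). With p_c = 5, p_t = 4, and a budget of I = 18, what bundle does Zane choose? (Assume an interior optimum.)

c* = 2, t* = 2

MU_c = 5, MU_t = 8/t.
MRS = 5 ÷ (8/t).
Tangency: set MRS = p_c/p_t = 5/4 = 1.25.
MRS depends only on t: 0.625·t = 1.25 ⇒ t* = 1.25/0.625 = 2.
From the budget, 5·c = 18 − 4·2 = 10, so c* = 2.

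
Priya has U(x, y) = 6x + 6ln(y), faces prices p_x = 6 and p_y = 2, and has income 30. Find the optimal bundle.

x* = 4, y* = 3

MU_x = 6, MU_y = 6/y.
MRS = 6 ÷ (6/y).
Tangency: set MRS = p_x/p_y = 6/2 = 3.
MRS depends only on y: y = 3 ⇒ y* = 3.
From the budget, 6·x = 30 − 2·3 = 24, so x* = 4.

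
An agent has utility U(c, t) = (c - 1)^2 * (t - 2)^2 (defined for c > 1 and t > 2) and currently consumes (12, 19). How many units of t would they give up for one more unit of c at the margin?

MRS = 17/11

MU_c = 2·(c−1)·(t−2)^2, MU_t = 2·(c−1)^2·(t−2).
MRS = (t−2)/(c−1).
At (12, 19): MRS = 17/11.
The indifference curve has slope −17/11 at this bundle.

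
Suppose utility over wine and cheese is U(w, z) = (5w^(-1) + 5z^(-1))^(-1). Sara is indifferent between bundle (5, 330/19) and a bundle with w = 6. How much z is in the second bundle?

z = 11

U depends on (w, z) only through S = 5w^(-1) + 5z^(-1), so equal utility means equal S. At (5, 330/19): S = 85/66.
With w = 6: 5·6^(-1) = 5/6, so 5z^(-1) = 85/66 − 5/6 = 5/11, i.e. z^(-1) = 1/11.
Hence z = 1/(1/11) = 11.
Check: U(6, 11) = 0.7765.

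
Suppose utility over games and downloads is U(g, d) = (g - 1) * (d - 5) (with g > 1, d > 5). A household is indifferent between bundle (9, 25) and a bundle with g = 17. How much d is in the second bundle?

d = 15

U(9, 25) = 160.
Set U(17, d) = 160 and solve.
With g = 17: (17 − 1) = 16, so (d − 5) = 160/16 = 10.
So d = 5 + 10 = 15.
Check: U(17, 15) = 160.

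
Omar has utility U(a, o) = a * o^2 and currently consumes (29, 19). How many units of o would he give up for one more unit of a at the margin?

MU_a = o^2 and MU_o = 2·a·o.
MRS = MU_a/MU_o = (1/2)·o/a.
At (29, 19): MRS = 19/58.
That is, one extra unit of a is worth 19/58 units of o at the margin.

MRS = 19/58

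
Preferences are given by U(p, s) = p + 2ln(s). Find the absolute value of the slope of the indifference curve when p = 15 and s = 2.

MU_p = 1, MU_s = 2/s.
MRS = 1 ÷ (2/s).
At (15, 2): MRS = 1.
That is, one extra unit of p is worth 1 units of s at the margin.

MRS = 1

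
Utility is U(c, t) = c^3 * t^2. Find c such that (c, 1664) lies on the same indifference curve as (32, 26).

U(32, 26) = 22151168.
Set U(c, 1664) = 22151168 and solve.
With t = 1664: 1664^2 = 2768896, so c^3 = 22151168/2768896 = 8; taking the cube root, c = 2.
Check: U(2, 1664) = 22151168.

c = 2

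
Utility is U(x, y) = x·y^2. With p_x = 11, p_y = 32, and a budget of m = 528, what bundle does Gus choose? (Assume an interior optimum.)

x* = 16, y* = 11

MU_x = y^2 and MU_y = 2·x·y.
MRS = MU_x/MU_y = (1/2)·y/x.
Tangency: set MRS = p_x/p_y = 11/32.
So (1/2)·y/x = 11/32, i.e. y = (11/16)·x.
Substitute into the budget 11·x + 32·y = 528: 33·x = 528, so x* = 16.
Then y* = (11/16)·16 = 11.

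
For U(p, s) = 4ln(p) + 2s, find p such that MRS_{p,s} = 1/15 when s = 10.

MU_p = 4/p, MU_s = 2.
MRS = 4/p ÷ 2.
MRS depends only on p: 2/p = 1/15 ⇒ p = 2/(1/15) = 30.

p = 30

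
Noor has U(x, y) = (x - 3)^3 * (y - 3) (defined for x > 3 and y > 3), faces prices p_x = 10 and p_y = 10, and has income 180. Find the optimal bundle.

x* = 12, y* = 6

MU_x = 3·(x−3)^2·(y−3), MU_y = (x−3)^3.
MRS = (3/1)·(y−3)/(x−3).
Tangency: set MRS = p_x/p_y = 10/10 = 1.
So (3/1)·(y − 3)/(x − 3) = 1, i.e. (y − 3) = (1/3)·(x − 3).
Rewrite the budget in excess-of-subsistence terms: 10·(x − 3) + 10·(y − 3) = 180 − 10·3 − 10·3 = 120.
Substituting, (40/3)·(x − 3) = 120, so x − 3 = 9 and x* = 12.
Then y − 3 = (1/3)·9 = 3, so y* = 6.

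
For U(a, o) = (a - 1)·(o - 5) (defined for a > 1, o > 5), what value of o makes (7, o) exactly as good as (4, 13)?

o = 9

U(4, 13) = 24.
Set U(7, o) = 24 and solve.
With a = 7: (7 − 1) = 6, so (o − 5) = 24/6 = 4.
So o = 5 + 4 = 9.
Check: U(7, 9) = 24.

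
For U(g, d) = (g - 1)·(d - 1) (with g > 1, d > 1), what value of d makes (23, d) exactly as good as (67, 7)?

d = 19

U(67, 7) = 396.
Set U(23, d) = 396 and solve.
With g = 23: (23 − 1) = 22, so (d − 1) = 396/22 = 18.
So d = 1 + 18 = 19.
Check: U(23, 19) = 396.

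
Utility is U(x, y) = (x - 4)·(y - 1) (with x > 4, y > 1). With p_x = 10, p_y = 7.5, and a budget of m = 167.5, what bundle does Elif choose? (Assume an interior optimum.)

x* = 10, y* = 9

MU_x = (y−1), MU_y = (x−4).
MRS = (y−1)/(x−4).
Tangency: set MRS = p_x/p_y = 10/7.5 = 4/3.
So (y − 1)/(x − 4) = 4/3, i.e. (y − 1) = (4/3)·(x − 4).
Rewrite the budget in excess-of-subsistence terms: 10·(x − 4) + 7.5·(y − 1) = 167.5 − 10·4 − 7.5·1 = 120.
Substituting, 20·(x − 4) = 120, so x − 4 = 6 and x* = 10.
Then y − 1 = (4/3)·6 = 8, so y* = 9.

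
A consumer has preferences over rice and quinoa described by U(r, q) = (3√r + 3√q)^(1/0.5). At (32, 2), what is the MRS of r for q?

MRS = 0.25

For CES with ρ = 0.5, MRS = √(q/r).
At (32, 2): MRS = 0.25.
So at (32, 2) the consumer would give up 0.25 units of q for one more unit of r.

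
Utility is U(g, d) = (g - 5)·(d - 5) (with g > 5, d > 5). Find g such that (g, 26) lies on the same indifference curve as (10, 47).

U(10, 47) = 210.
Set U(g, 26) = 210 and solve.
With d = 26: (26 − 5) = 21, so (g − 5) = 210/21 = 10.
So g = 5 + 10 = 15.
Check: U(15, 26) = 210.

g = 15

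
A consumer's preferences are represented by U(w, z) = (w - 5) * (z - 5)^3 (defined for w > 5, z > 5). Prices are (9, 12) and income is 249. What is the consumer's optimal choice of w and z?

MU_w = (z−5)^3, MU_z = 3·(w−5)·(z−5)^2.
MRS = (1/3)·(z−5)/(w−5).
Tangency: set MRS = p_w/p_z = 9/12 = 0.75.
So (1/3)·(z − 5)/(w − 5) = 0.75, i.e. (z − 5) = 2.25·(w − 5).
Rewrite the budget in excess-of-subsistence terms: 9·(w − 5) + 12·(z − 5) = 249 − 9·5 − 12·5 = 144.
Substituting, 36·(w − 5) = 144, so w − 5 = 4 and w* = 9.
Then z − 5 = 2.25·4 = 9, so z* = 14.

w* = 9, z* = 14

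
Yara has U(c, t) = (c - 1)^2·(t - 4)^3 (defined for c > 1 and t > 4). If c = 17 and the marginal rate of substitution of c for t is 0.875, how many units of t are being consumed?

t = 25

MU_c = 2·(c−1)·(t−4)^3, MU_t = 3·(c−1)^2·(t−4)^2.
MRS = (2/3)·(t−4)/(c−1).
Substitute c = 17: MRS = (t − 4)/24. Setting this equal to 0.875 gives t − 4 = 0.875·24 = 21, so t = 25.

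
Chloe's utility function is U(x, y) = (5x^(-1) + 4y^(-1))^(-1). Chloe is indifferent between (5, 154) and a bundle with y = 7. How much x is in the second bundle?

U depends on (x, y) only through S = 5x^(-1) + 4y^(-1), so equal utility means equal S. At (5, 154): S = 79/77.
With y = 7: 4·7^(-1) = 4/7, so 5x^(-1) = 79/77 − 4/7 = 5/11, i.e. x^(-1) = 1/11.
Hence x = 1/(1/11) = 11.
Check: U(11, 7) = 0.9747.

x = 11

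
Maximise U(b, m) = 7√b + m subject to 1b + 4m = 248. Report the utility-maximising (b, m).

MU_b = 7/(2√b), MU_m = 1.
MRS = 7/(2√b) ÷ 1.
Tangency: set MRS = p_b/p_m = 1/4 = 0.25.
MRS depends only on b: 3.5/√b = 0.25 ⇒ √b = 3.5/0.25 = 14 ⇒ b* = 196.
From the budget, 4·m = 248 − 1·196 = 52, so m* = 13.

b* = 196, m* = 13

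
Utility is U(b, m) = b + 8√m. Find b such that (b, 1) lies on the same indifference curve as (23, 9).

b = 39

U(23, 9) = 47.
Set U(b, 1) = 47 and solve.
With m = 1: √1 = 1, so b = 47 − 8·1 = 39.
Check: U(39, 1) = 47.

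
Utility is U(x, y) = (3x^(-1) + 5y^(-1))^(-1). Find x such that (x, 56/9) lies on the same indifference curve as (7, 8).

U depends on (x, y) only through S = 3x^(-1) + 5y^(-1), so equal utility means equal S. At (7, 8): S = 59/56.
With y = 56/9: 5·(56/9)^(-1) = 45/56, so 3x^(-1) = 59/56 − 45/56 = 0.25, i.e. x^(-1) = 1/12.
Hence x = 1/(1/12) = 12.
Check: U(12, 56/9) = 0.9492.

x = 12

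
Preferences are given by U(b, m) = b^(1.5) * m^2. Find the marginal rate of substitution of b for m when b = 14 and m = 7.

MU_b = 1.5·√b·m^2 and MU_m = 2·b^(1.5)·m.
MRS = MU_b/MU_m = (0.75)·m/b.
At (14, 7): MRS = 0.375.
So at (14, 7) the consumer would give up 0.375 units of m for one more unit of b.

MRS = 0.375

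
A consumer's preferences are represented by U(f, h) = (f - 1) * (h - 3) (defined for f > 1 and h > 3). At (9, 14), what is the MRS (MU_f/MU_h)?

MRS = 1.375

MU_f = (h−3), MU_h = (f−1).
MRS = (h−3)/(f−1).
At (9, 14): MRS = 1.375.
That is, one extra unit of f is worth 1.375 units of h at the margin.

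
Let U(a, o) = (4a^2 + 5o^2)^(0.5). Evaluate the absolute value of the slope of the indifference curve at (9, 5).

MRS = 36/25

For CES with ρ = 2, MRS = (4/5)·(o/a)^(-1).
At (9, 5): MRS = 36/25.
So at (9, 5) the consumer would give up 36/25 units of o for one more unit of a.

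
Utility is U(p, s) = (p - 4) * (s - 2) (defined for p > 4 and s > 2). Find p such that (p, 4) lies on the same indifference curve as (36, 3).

p = 20

U(36, 3) = 32.
Set U(p, 4) = 32 and solve.
With s = 4: (4 − 2) = 2, so (p − 4) = 32/2 = 16.
So p = 4 + 16 = 20.
Check: U(20, 4) = 32.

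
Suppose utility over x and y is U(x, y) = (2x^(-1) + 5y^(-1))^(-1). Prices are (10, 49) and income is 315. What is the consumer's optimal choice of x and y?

x* = 7, y* = 5

For CES with ρ = -1, MRS = (2/5)·(y/x)^2.
Tangency: set MRS = p_x/p_y = 10/49.
So (y/x)^2 = 25/49; taking the square root, y/x = 5/7, i.e. y = (5/7)·x.
Substitute into the budget 10·x + 49·y = 315: 45·x = 315, so x* = 7 and y* = (5/7)·7 = 5.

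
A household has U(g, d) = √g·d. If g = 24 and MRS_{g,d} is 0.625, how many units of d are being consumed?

MU_g = 0.5·g^(-0.5)·d and MU_d = √g.
MRS = MU_g/MU_d = (0.5)·d/g.
Substitute g = 24: MRS = d/48. Setting d/48 = 0.625 gives d = 0.625·48 = 30.

d = 30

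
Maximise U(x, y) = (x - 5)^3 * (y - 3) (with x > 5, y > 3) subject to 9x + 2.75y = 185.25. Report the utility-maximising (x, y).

x* = 16, y* = 15

MU_x = 3·(x−5)^2·(y−3), MU_y = (x−5)^3.
MRS = (3/1)·(y−3)/(x−5).
Tangency: set MRS = p_x/p_y = 9/2.75 = 36/11.
So (3/1)·(y − 3)/(x − 5) = 36/11, i.e. (y − 3) = (12/11)·(x − 5).
Rewrite the budget in excess-of-subsistence terms: 9·(x − 5) + 2.75·(y − 3) = 185.25 − 9·5 − 2.75·3 = 132.
Substituting, 12·(x − 5) = 132, so x − 5 = 11 and x* = 16.
Then y − 3 = (12/11)·11 = 12, so y* = 15.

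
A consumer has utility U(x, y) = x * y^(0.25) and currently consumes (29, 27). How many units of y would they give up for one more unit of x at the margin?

MRS = 108/29

MU_x = y^(0.25) and MU_y = 0.25·x·y^(-0.75).
MRS = MU_x/MU_y = (4)·y/x.
At (29, 27): MRS = 108/29.
So at (29, 27) the consumer would give up 108/29 units of y for one more unit of x.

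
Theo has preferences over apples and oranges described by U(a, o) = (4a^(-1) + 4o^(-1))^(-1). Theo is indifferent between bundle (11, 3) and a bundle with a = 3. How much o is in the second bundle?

o = 11

U depends on (a, o) only through S = 4a^(-1) + 4o^(-1), so equal utility means equal S. At (11, 3): S = 56/33.
With a = 3: 4·3^(-1) = 4/3, so 4o^(-1) = 56/33 − 4/3 = 4/11, i.e. o^(-1) = 1/11.
Hence o = 1/(1/11) = 11.
Check: U(3, 11) = 0.5893.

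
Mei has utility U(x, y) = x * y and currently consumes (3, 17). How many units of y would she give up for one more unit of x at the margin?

MRS = 17/3

MU_x = y and MU_y = x.
MRS = MU_x/MU_y = y/x.
At (3, 17): MRS = 17/3.
The indifference curve has slope −17/3 at this bundle.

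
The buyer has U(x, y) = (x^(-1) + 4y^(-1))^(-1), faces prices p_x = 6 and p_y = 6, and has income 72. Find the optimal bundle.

x* = 4, y* = 8

For CES with ρ = -1, MRS = (1/4)·(y/x)^2.
Tangency: set MRS = p_x/p_y = 6/6 = 1.
So (y/x)^2 = 4; taking the square root, y/x = 2, i.e. y = 2·x.
Substitute into the budget 6·x + 6·y = 72: 18·x = 72, so x* = 4 and y* = 2·4 = 8.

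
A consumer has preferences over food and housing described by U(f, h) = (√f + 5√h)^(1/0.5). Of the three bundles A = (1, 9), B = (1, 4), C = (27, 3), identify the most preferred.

Evaluate utility at each bundle:
U(A) = 256.000.
U(B) = 121.000.
U(C) = 192.000.
Highest utility is A, so A ≻ C ≻ B.

Bundle A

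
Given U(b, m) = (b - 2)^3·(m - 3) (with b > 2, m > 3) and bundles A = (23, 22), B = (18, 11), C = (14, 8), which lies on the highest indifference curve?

Bundle A

Evaluate utility at each bundle:
U(A) = 175959.
U(B) = 32768.
U(C) = 8640.
Highest utility is A, so A ≻ B ≻ C.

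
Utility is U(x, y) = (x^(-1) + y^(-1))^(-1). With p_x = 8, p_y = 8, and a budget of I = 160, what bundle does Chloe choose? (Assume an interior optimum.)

For CES with ρ = -1, MRS = (y/x)^2.
Tangency: set MRS = p_x/p_y = 8/8 = 1.
So (y/x)^2 = 1; taking the square root, y/x = 1, i.e. y = x.
Substitute into the budget 8·x + 8·y = 160: 16·x = 160, so x* = 10 and y* = 10.

x* = 10, y* = 10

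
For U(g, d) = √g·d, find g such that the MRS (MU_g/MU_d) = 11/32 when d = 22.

MU_g = 0.5·g^(-0.5)·d and MU_d = √g.
MRS = MU_g/MU_d = (0.5)·d/g.
Substitute d = 22: MRS = 11/g. Setting 11/g = 11/32 gives g = 11/(11/32) = 32.

g = 32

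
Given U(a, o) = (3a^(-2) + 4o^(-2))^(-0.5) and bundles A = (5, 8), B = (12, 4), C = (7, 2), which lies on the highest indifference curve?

Bundle A

Evaluate utility at each bundle:
U(A) = 2.341.
U(B) = 1.922.
U(C) = 0.971.
Highest utility is A, so A ≻ B ≻ C.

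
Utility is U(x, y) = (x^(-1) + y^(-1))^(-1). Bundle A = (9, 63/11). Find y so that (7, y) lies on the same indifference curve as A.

y = 7

U depends on (x, y) only through S = x^(-1) + y^(-1), so equal utility means equal S. At (9, 63/11): S = 2/7.
With x = 7: 7^(-1) = 1/7, so y^(-1) = 2/7 − 1/7 = 1/7.
Hence y = 1/(1/7) = 7.
Check: U(7, 7) = 3.5.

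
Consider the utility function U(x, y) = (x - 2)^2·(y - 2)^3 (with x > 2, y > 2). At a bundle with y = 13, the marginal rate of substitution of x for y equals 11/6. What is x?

MU_x = 2·(x−2)·(y−2)^3, MU_y = 3·(x−2)^2·(y−2)^2.
MRS = (2/3)·(y−2)/(x−2).
Substitute y = 13: MRS = (22/3)/(x − 2). Setting this equal to 11/6 gives x − 2 = (22/3)/(11/6) = 4, so x = 6.

x = 6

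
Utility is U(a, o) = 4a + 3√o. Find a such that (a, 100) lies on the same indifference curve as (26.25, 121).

U(26.25, 121) = 138.
Set U(a, 100) = 138 and solve.
With o = 100: √100 = 10, so 4a = 138 − 3·10 = 108 and a = 27.
Check: U(27, 100) = 138.

a = 27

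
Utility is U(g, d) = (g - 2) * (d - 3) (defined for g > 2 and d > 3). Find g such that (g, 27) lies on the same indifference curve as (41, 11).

U(41, 11) = 312.
Set U(g, 27) = 312 and solve.
With d = 27: (27 − 3) = 24, so (g − 2) = 312/24 = 13.
So g = 2 + 13 = 15.
Check: U(15, 27) = 312.

g = 15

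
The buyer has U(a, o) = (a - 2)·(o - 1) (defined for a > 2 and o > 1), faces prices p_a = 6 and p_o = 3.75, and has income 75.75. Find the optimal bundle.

a* = 7, o* = 9

MU_a = (o−1), MU_o = (a−2).
MRS = (o−1)/(a−2).
Tangency: set MRS = p_a/p_o = 6/3.75 = 1.6.
So (o − 1)/(a − 2) = 1.6, i.e. (o − 1) = 1.6·(a − 2).
Rewrite the budget in excess-of-subsistence terms: 6·(a − 2) + 3.75·(o − 1) = 75.75 − 6·2 − 3.75·1 = 60.
Substituting, 12·(a − 2) = 60, so a − 2 = 5 and a* = 7.
Then o − 1 = 1.6·5 = 8, so o* = 9.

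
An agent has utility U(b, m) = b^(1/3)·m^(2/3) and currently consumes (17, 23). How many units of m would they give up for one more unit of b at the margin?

MU_b = 1/3·b^(-2/3)·m^(2/3) and MU_m = 2/3·b^(1/3)·m^(-1/3).
MRS = MU_b/MU_m = (0.5)·m/b.
At (17, 23): MRS = 23/34.
That is, one extra unit of b is worth 23/34 units of m at the margin.

MRS = 23/34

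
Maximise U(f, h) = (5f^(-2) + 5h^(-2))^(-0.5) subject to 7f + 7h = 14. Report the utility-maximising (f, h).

For CES with ρ = -2, MRS = (h/f)^3.
Tangency: set MRS = p_f/p_h = 7/7 = 1.
So (h/f)^3 = 1; taking the cube root, h/f = 1, i.e. h = f.
Substitute into the budget 7·f + 7·h = 14: 14·f = 14, so f* = 1 and h* = 1.

f* = 1, h* = 1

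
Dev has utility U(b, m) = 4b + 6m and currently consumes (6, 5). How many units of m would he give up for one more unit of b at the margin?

MU_b = 4, MU_m = 6, so MRS = 4/6 = 2/3 at every bundle.
At (6, 5): MRS = 2/3.
That is, one extra unit of b is worth 2/3 units of m at the margin.

MRS = 2/3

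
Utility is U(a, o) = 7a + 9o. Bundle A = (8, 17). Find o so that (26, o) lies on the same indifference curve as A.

o = 3

U(8, 17) = 209.
Set U(26, o) = 209 and solve.
7·26 + 9o = 209 ⇒ 9o = 27 ⇒ o = 3.
Check: U(26, 3) = 209.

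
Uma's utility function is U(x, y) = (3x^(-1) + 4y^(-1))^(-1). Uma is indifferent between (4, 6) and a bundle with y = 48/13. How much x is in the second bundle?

x = 9

U depends on (x, y) only through S = 3x^(-1) + 4y^(-1), so equal utility means equal S. At (4, 6): S = 17/12.
With y = 48/13: 4·(48/13)^(-1) = 13/12, so 3x^(-1) = 17/12 − 13/12 = 1/3, i.e. x^(-1) = 1/9.
Hence x = 1/(1/9) = 9.
Check: U(9, 48/13) = 0.7059.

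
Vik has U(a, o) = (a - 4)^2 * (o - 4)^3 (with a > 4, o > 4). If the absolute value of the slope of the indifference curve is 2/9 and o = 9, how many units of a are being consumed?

a = 19

MU_a = 2·(a−4)·(o−4)^3, MU_o = 3·(a−4)^2·(o−4)^2.
MRS = (2/3)·(o−4)/(a−4).
Substitute o = 9: MRS = (10/3)/(a − 4). Setting this equal to 2/9 gives a − 4 = (10/3)/(2/9) = 15, so a = 19.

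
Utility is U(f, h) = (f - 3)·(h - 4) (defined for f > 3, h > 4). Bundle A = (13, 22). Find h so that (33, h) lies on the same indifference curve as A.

h = 10

U(13, 22) = 180.
Set U(33, h) = 180 and solve.
With f = 33: (33 − 3) = 30, so (h − 4) = 180/30 = 6.
So h = 4 + 6 = 10.
Check: U(33, 10) = 180.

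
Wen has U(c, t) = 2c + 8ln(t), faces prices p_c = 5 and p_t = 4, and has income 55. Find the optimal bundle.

c* = 7, t* = 5

MU_c = 2, MU_t = 8/t.
MRS = 2 ÷ (8/t).
Tangency: set MRS = p_c/p_t = 5/4 = 1.25.
MRS depends only on t: 0.25·t = 1.25 ⇒ t* = 1.25/0.25 = 5.
From the budget, 5·c = 55 − 4·5 = 35, so c* = 7.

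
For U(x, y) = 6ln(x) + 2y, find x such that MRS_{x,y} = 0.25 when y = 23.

x = 12

MU_x = 6/x, MU_y = 2.
MRS = 6/x ÷ 2.
MRS depends only on x: 3/x = 0.25 ⇒ x = 3/0.25 = 12.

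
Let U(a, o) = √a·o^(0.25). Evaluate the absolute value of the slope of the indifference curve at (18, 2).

MU_a = 0.5·a^(-0.5)·o^(0.25) and MU_o = 0.25·√a·o^(-0.75).
MRS = MU_a/MU_o = (2)·o/a.
At (18, 2): MRS = 2/9.
So at (18, 2) the consumer would give up 2/9 units of o for one more unit of a.

MRS = 2/9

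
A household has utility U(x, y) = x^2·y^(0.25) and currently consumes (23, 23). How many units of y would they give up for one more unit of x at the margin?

MRS = 8

MU_x = 2·x·y^(0.25) and MU_y = 0.25·x^2·y^(-0.75).
MRS = MU_x/MU_y = (8)·y/x.
At (23, 23): MRS = 8.
So at (23, 23) the consumer would give up 8 units of y for one more unit of x.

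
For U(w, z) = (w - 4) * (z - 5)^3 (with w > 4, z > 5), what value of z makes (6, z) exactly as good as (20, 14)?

U(20, 14) = 11664.
Set U(6, z) = 11664 and solve.
With w = 6: (6 − 4) = 2, so (z − 5)^3 = 11664/2 = 5832.
Taking the cube root (with z > 5): z − 5 = 18, so z = 23.
Check: U(6, 23) = 11664.

z = 23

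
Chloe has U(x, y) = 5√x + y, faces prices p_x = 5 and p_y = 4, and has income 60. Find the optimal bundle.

MU_x = 5/(2√x), MU_y = 1.
MRS = 5/(2√x) ÷ 1.
Tangency: set MRS = p_x/p_y = 5/4 = 1.25.
MRS depends only on x: 2.5/√x = 1.25 ⇒ √x = 2.5/1.25 = 2 ⇒ x* = 4.
From the budget, 4·y = 60 − 5·4 = 40, so y* = 10.

x* = 4, y* = 10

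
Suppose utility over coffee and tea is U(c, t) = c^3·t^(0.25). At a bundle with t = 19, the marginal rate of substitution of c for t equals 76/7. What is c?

MU_c = 3·c^2·t^(0.25) and MU_t = 0.25·c^3·t^(-0.75).
MRS = MU_c/MU_t = (12)·t/c.
Substitute t = 19: MRS = 228/c. Setting 228/c = 76/7 gives c = 228/(76/7) = 21.

c = 21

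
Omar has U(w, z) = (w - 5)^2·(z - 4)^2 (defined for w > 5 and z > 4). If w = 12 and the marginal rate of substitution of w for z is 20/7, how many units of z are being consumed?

MU_w = 2·(w−5)·(z−4)^2, MU_z = 2·(w−5)^2·(z−4).
MRS = (z−4)/(w−5).
Substitute w = 12: MRS = (z − 4)/7. Setting this equal to 20/7 gives z − 4 = (20/7)·7 = 20, so z = 24.

z = 24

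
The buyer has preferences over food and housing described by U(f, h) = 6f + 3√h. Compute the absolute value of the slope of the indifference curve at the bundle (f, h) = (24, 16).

MRS = 16

MU_f = 6, MU_h = 3/(2√h).
MRS = 6 ÷ (3/(2√h)).
At (24, 16): MRS = 16.
So at (24, 16) the consumer would give up 16 units of h for one more unit of f.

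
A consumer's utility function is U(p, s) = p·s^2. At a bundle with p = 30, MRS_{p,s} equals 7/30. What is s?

MU_p = s^2 and MU_s = 2·p·s.
MRS = MU_p/MU_s = (1/2)·s/p.
Substitute p = 30: MRS = s/60. Setting s/60 = 7/30 gives s = (7/30)·60 = 14.

s = 14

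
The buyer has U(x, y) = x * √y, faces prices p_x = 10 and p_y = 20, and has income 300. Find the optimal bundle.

x* = 20, y* = 5

MU_x = √y and MU_y = 0.5·x·y^(-0.5).
MRS = MU_x/MU_y = (2)·y/x.
Tangency: set MRS = p_x/p_y = 10/20 = 0.5.
So (2)·y/x = 0.5, i.e. y = 0.25·x.
Substitute into the budget 10·x + 20·y = 300: 15·x = 300, so x* = 20.
Then y* = 0.25·20 = 5.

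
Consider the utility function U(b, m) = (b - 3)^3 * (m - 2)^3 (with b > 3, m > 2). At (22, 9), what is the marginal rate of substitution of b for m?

MU_b = 3·(b−3)^2·(m−2)^3, MU_m = 3·(b−3)^3·(m−2)^2.
MRS = (m−2)/(b−3).
At (22, 9): MRS = 7/19.
The indifference curve has slope −7/19 at this bundle.

MRS = 7/19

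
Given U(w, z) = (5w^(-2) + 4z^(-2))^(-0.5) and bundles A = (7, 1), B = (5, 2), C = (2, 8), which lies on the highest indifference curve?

Evaluate utility at each bundle:
U(A) = 0.494.
U(B) = 0.913.
U(C) = 0.873.
Highest utility is B, so B ≻ C ≻ A.

Bundle B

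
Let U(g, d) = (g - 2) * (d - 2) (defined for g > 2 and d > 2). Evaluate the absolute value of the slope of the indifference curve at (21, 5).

MU_g = (d−2), MU_d = (g−2).
MRS = (d−2)/(g−2).
At (21, 5): MRS = 3/19.
That is, one extra unit of g is worth 3/19 units of d at the margin.

MRS = 3/19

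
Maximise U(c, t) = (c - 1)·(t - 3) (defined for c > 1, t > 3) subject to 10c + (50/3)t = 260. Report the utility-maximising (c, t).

MU_c = (t−3), MU_t = (c−1).
MRS = (t−3)/(c−1).
Tangency: set MRS = p_c/p_t = 10/(50/3) = 0.6.
So (t − 3)/(c − 1) = 0.6, i.e. (t − 3) = 0.6·(c − 1).
Rewrite the budget in excess-of-subsistence terms: 10·(c − 1) + (50/3)·(t − 3) = 260 − 10·1 − (50/3)·3 = 200.
Substituting, 20·(c − 1) = 200, so c − 1 = 10 and c* = 11.
Then t − 3 = 0.6·10 = 6, so t* = 9.

c* = 11, t* = 9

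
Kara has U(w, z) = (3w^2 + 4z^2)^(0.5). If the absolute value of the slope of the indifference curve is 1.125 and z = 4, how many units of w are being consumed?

For CES with ρ = 2, MRS = (3/4)·(z/w)^(-1).
Setting (3/4)·(4/w)^(-1) = 1.125 gives (4/w)^(-1) = 1.5, so 4/w = 2/3 and w = 6.

w = 6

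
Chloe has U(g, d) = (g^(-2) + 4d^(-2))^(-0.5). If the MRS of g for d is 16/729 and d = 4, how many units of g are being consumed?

For CES with ρ = -2, MRS = (1/4)·(d/g)^3.
Setting (1/4)·(4/g)^3 = 16/729 gives (4/g)^3 = 64/729, so 4/g = 4/9 and g = 9.

g = 9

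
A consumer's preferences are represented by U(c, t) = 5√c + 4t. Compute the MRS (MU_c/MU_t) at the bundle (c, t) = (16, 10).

MRS = 5/32

MU_c = 5/(2√c), MU_t = 4.
MRS = 5/(2√c) ÷ 4.
At (16, 10): MRS = 5/32.
The indifference curve has slope −5/32 at this bundle.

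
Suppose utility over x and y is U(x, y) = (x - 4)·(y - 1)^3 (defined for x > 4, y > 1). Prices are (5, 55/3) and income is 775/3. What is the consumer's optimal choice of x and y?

x* = 15, y* = 10

MU_x = (y−1)^3, MU_y = 3·(x−4)·(y−1)^2.
MRS = (1/3)·(y−1)/(x−4).
Tangency: set MRS = p_x/p_y = 5/(55/3) = 3/11.
So (1/3)·(y − 1)/(x − 4) = 3/11, i.e. (y − 1) = (9/11)·(x − 4).
Rewrite the budget in excess-of-subsistence terms: 5·(x − 4) + (55/3)·(y − 1) = 775/3 − 5·4 − (55/3)·1 = 220.
Substituting, 20·(x − 4) = 220, so x − 4 = 11 and x* = 15.
Then y − 1 = (9/11)·11 = 9, so y* = 10.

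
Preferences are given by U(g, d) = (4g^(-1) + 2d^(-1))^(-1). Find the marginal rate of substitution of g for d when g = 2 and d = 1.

For CES with ρ = -1, MRS = (4/2)·(d/g)^2.
At (2, 1): MRS = 0.5.
The indifference curve has slope −0.5 at this bundle.

MRS = 0.5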